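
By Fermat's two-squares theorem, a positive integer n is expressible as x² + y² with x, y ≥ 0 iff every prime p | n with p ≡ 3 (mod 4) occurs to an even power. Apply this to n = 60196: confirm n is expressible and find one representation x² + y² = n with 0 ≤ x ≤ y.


Step 1: Factor n = 60196 = 2^2 · 101 · 149.
Step 2: Check the mod-4 condition on each prime factor: 2 = 2 (special); 101 ≡ 1 (mod 4), exponent 1; 149 ≡ 1 (mod 4), exponent 1.
All primes ≡ 3 (mod 4) appear to even exponent (or don't appear), so by the two-squares theorem n IS expressible as a sum of two squares.
Step 3: Build a representation. Group n = k² · m with k = 2 and m = 101 · 149 = 15049 (a product of primes ≡ 1 (mod 4)); a representation of m scales to one of n via (k·x)² + (k·y)² = k²(x² + y²). Each prime p ≡ 1 (mod 4) is itself a sum of two squares; find a² by testing p − a² for a perfect square:
  101: 101 − 1² = 100 = 10² ⇒ 101 = 1² + 10².
  149: 149 − 1² = 148, 149 − 2² = 145, 149 − 3² = 140, 149 − 4² = 133, 149 − 5² = 124, 149 − 6² = 113, 149 − 7² = 100 = 10² ⇒ 149 = 7² + 10².
  Combine using the Brahmagupta–Fibonacci identity (a² + b²)(c² + d²) = (ac − bd)² + (ad + bc)² = (ac + bd)² + (ad − bc)²:
  101 · 149 = 15049: from (1² + 10²)(7² + 10²), take (1·7 − 10·10, 1·10 + 10·7) = (7 − 100, 10 + 70) = (-93, 80); dropping signs (only squares matter) gives (93, 80); check 93² + 80² = 8649 + 6400 = 15049 ✓.
  Scale by k = 2: (2·93, 2·80) = (186, 160).
Step 4: Order so x ≤ y and verify: 160² + 186² = 25600 + 34596 = 60196 = n. ✓

n = 60196 = 160² + 186² (one valid representation with x ≤ y).


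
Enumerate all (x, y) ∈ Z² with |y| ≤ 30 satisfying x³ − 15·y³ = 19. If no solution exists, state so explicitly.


The equation is x³ - 15y³ = 19. For fixed y, x³ = 15·y³ + 19, so a solution requires the RHS to be a perfect cube.
Strategy: iterate y from -30 to 30, compute RHS = 15·y³ + 19, and check whether it is a (positive or negative) perfect cube.
Check small values of y:
  y = 0: RHS = 19 is not a perfect cube.
  y = 1: RHS = 34 is not a perfect cube.
  y = -1: RHS = 4 is not a perfect cube.
  y = 2: RHS = 139 is not a perfect cube.
  y = -2: RHS = -101 is not a perfect cube.
  y = 3: RHS = 424 is not a perfect cube.
  y = -3: RHS = -386 is not a perfect cube.
Continuing the search up to |y| = 30 finds no solutions either.
No (x, y) in the scanned range satisfies the equation.

No integer solutions with |y| ≤ 30.


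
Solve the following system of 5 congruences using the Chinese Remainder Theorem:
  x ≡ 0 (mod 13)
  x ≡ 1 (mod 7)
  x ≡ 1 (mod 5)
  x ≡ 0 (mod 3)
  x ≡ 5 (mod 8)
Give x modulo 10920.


Product of moduli M = 13 · 7 · 5 · 3 · 8 = 10920.
Merge one congruence at a time:
  Start: x ≡ 0 (mod 13).
  Combine with x ≡ 1 (mod 7); new modulus lcm = 91.
    Write x = 0 + 13·t and substitute into x ≡ 1 (mod 7): 13·t ≡ 1 − 0 = 1 (mod 7).
    Reduce coefficients mod 7: 6·t ≡ 1 (mod 7).
    The inverse of 6 mod 7 is 6 (since 6·6 = 36 = 5·7 + 1), so t ≡ 6·1 = 6 ≡ 6 (mod 7).
    Then x = 0 + 13·6 = 78, valid modulo lcm(13, 7) = 91: x ≡ 78 (mod 91).
  Combine with x ≡ 1 (mod 5); new modulus lcm = 455.
    Write x = 78 + 91·t and substitute into x ≡ 1 (mod 5): 91·t ≡ 1 − 78 = -77 (mod 5).
    Reduce coefficients mod 5: 1·t ≡ 3 (mod 5).
    So t ≡ 3 (mod 5).
    Then x = 78 + 91·3 = 351, valid modulo lcm(91, 5) = 455: x ≡ 351 (mod 455).
  Combine with x ≡ 0 (mod 3); new modulus lcm = 1365.
    Write x = 351 + 455·t and substitute into x ≡ 0 (mod 3): 455·t ≡ 0 − 351 = -351 (mod 3).
    Reduce coefficients mod 3: 2·t ≡ 0 (mod 3).
    The inverse of 2 mod 3 is 2 (since 2·2 = 4 = 1·3 + 1), so t ≡ 2·0 = 0 ≡ 0 (mod 3).
    Then x = 351 + 455·0 = 351, valid modulo lcm(455, 3) = 1365: x ≡ 351 (mod 1365).
  Combine with x ≡ 5 (mod 8); new modulus lcm = 10920.
    Write x = 351 + 1365·t and substitute into x ≡ 5 (mod 8): 1365·t ≡ 5 − 351 = -346 (mod 8).
    Reduce coefficients mod 8: 5·t ≡ 6 (mod 8).
    The inverse of 5 mod 8 is 5 (since 5·5 = 25 = 3·8 + 1), so t ≡ 5·6 = 30 ≡ 6 (mod 8).
    Then x = 351 + 1365·6 = 8541, valid modulo lcm(1365, 8) = 10920: x ≡ 8541 (mod 10920).
Verify against each original: 8541 mod 13 = 0, 8541 mod 7 = 1, 8541 mod 5 = 1, 8541 mod 3 = 0, 8541 mod 8 = 5.

x ≡ 8541 (mod 10920).


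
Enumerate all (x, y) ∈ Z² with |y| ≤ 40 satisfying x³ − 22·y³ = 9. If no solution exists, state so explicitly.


The equation is x³ - 22y³ = 9. For fixed y, x³ = 22·y³ + 9, so a solution requires the RHS to be a perfect cube.
Strategy: iterate y from -40 to 40, compute RHS = 22·y³ + 9, and check whether it is a (positive or negative) perfect cube.
Check small values of y:
  y = 0: RHS = 9 is not a perfect cube.
  y = 1: RHS = 31 is not a perfect cube.
  y = -1: RHS = -13 is not a perfect cube.
  y = 2: RHS = 185 is not a perfect cube.
  y = -2: RHS = -167 is not a perfect cube.
  y = 3: RHS = 603 is not a perfect cube.
  y = -3: RHS = -585 is not a perfect cube.
Continuing the search up to |y| = 40 finds no solutions either.
No (x, y) in the scanned range satisfies the equation.

No integer solutions with |y| ≤ 40.


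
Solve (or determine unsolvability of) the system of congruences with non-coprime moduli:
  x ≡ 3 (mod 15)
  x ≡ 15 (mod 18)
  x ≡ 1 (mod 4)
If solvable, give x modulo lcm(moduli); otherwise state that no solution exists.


Moduli 15, 18, 4 are not pairwise coprime, so CRT works modulo lcm(m_i) when all pairwise compatibility conditions hold.
Pairwise compatibility: gcd(m_i, m_j) must divide a_i - a_j for every pair.
Merge one congruence at a time:
  Start: x ≡ 3 (mod 15).
  Combine with x ≡ 15 (mod 18): gcd(15, 18) = 3; 15 - 3 = 12, which IS divisible by 3, so compatible.
    Write x = 3 + 15·t and substitute into x ≡ 15 (mod 18): 15·t ≡ 15 − 3 = 12 (mod 18).
    Divide the congruence (and modulus) by g = 3: 5·t ≡ 4 (mod 6).
    The inverse of 5 mod 6 is 5 (since 5·5 = 25 = 4·6 + 1), so t ≡ 5·4 = 20 ≡ 2 (mod 6).
    Then x = 3 + 15·2 = 33, valid modulo lcm(15, 18) = 90: x ≡ 33 (mod 90).
  Combine with x ≡ 1 (mod 4): gcd(90, 4) = 2; 1 - 33 = -32, which IS divisible by 2, so compatible.
    Write x = 33 + 90·t and substitute into x ≡ 1 (mod 4): 90·t ≡ 1 − 33 = -32 (mod 4).
    Divide the congruence (and modulus) by g = 2: 45·t ≡ -16 (mod 2).
    Reduce coefficients mod 2: 1·t ≡ 0 (mod 2).
    So t ≡ 0 (mod 2).
    Then x = 33 + 90·0 = 33, valid modulo lcm(90, 4) = 180: x ≡ 33 (mod 180).
Verify: 33 mod 15 = 3, 33 mod 18 = 15, 33 mod 4 = 1.

x ≡ 33 (mod 180).


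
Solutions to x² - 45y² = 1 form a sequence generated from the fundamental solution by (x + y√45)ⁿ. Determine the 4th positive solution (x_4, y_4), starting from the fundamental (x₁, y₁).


Step 1: Find the fundamental solution (x₁, y₁) of x² - 45y² = 1.
  Expand √45 as a continued fraction. a₀ = ⌊√45⌋ = 6; iterate m_{k+1} = d_k·a_k − m_k, d_{k+1} = (45 − m_{k+1}²)/d_k, a_{k+1} = ⌊(a₀ + m_{k+1})/d_{k+1}⌋ (starting m₀ = 0, d₀ = 1), with convergents p_k = a_k·p_{k-1} + p_{k-2}, q_k = a_k·q_{k-1} + q_{k-2} (p₋₁ = 1, q₋₁ = 0):
  k = 0: a₀ = 6; p₀/q₀ = 6/1; p₀² − 45·q₀² = 36 − 45 = -9.
  k = 1: m = 6, d = 9, a = ⌊(6 + 6)/9⌋ = 1; p/q = (1·6 + 1)/(1·1 + 0) = 7/1; p² − 45·q² = 49 − 45 = 4.
  k = 2: m = 3, d = 4, a = ⌊(6 + 3)/4⌋ = 2; p/q = (2·7 + 6)/(2·1 + 1) = 20/3; p² − 45·q² = 400 − 405 = -5.
  k = 3: m = 5, d = 5, a = ⌊(6 + 5)/5⌋ = 2; p/q = (2·20 + 7)/(2·3 + 1) = 47/7; p² − 45·q² = 2209 − 2205 = 4.
  k = 4: m = 5, d = 4, a = ⌊(6 + 5)/4⌋ = 2; p/q = (2·47 + 20)/(2·7 + 3) = 114/17; p² − 45·q² = 12996 − 13005 = -9.
  k = 5: m = 3, d = 9, a = ⌊(6 + 3)/9⌋ = 1; p/q = (1·114 + 47)/(1·17 + 7) = 161/24; p² − 45·q² = 25921 − 25920 = 1.
  The first convergent with p² − 45·q² = 1 gives the fundamental solution (x₁, y₁) = (161, 24).
Step 2: Apply the recurrence (x_{n+1}, y_{n+1}) = (x₁x_n + 45y₁y_n, x₁y_n + y₁x_n) repeatedly.
  From (x_1, y_1) = (161, 24): x_2 = 161·161 + 45·24·24 = 51841; y_2 = 161·24 + 24·161 = 7728.
  From (x_2, y_2) = (51841, 7728): x_3 = 161·51841 + 45·24·7728 = 16692641; y_3 = 161·7728 + 24·51841 = 2488392.
  From (x_3, y_3) = (16692641, 2488392): x_4 = 161·16692641 + 45·24·2488392 = 5374978561; y_4 = 161·2488392 + 24·16692641 = 801254496.
Step 3: Verify x_4² - 45·y_4² = 28890394531209630721 - 28890394531209630720 = 1 (should be 1). ✓

(x_1, y_1) = (161, 24); (x_4, y_4) = (5374978561, 801254496).


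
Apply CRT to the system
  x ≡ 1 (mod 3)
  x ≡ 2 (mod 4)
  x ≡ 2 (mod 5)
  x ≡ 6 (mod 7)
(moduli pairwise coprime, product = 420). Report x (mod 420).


Product of moduli M = 3 · 4 · 5 · 7 = 420.
Merge one congruence at a time:
  Start: x ≡ 1 (mod 3).
  Combine with x ≡ 2 (mod 4); new modulus lcm = 12.
    Write x = 1 + 3·t and substitute into x ≡ 2 (mod 4): 3·t ≡ 2 − 1 = 1 (mod 4).
    The inverse of 3 mod 4 is 3 (since 3·3 = 9 = 2·4 + 1), so t ≡ 3·1 = 3 ≡ 3 (mod 4).
    Then x = 1 + 3·3 = 10, valid modulo lcm(3, 4) = 12: x ≡ 10 (mod 12).
  Combine with x ≡ 2 (mod 5); new modulus lcm = 60.
    Write x = 10 + 12·t and substitute into x ≡ 2 (mod 5): 12·t ≡ 2 − 10 = -8 (mod 5).
    Reduce coefficients mod 5: 2·t ≡ 2 (mod 5).
    The inverse of 2 mod 5 is 3 (since 2·3 = 6 = 1·5 + 1), so t ≡ 3·2 = 6 ≡ 1 (mod 5).
    Then x = 10 + 12·1 = 22, valid modulo lcm(12, 5) = 60: x ≡ 22 (mod 60).
  Combine with x ≡ 6 (mod 7); new modulus lcm = 420.
    Write x = 22 + 60·t and substitute into x ≡ 6 (mod 7): 60·t ≡ 6 − 22 = -16 (mod 7).
    Reduce coefficients mod 7: 4·t ≡ 5 (mod 7).
    The inverse of 4 mod 7 is 2 (since 4·2 = 8 = 1·7 + 1), so t ≡ 2·5 = 10 ≡ 3 (mod 7).
    Then x = 22 + 60·3 = 202, valid modulo lcm(60, 7) = 420: x ≡ 202 (mod 420).
Verify against each original: 202 mod 3 = 1, 202 mod 4 = 2, 202 mod 5 = 2, 202 mod 7 = 6.

x ≡ 202 (mod 420).


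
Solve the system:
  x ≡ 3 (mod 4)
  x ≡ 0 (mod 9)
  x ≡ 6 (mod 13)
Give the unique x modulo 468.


Moduli 4, 9, 13 are pairwise coprime; by CRT there is a unique solution modulo M = 4 · 9 · 13 = 468.
Solve pairwise, accumulating the modulus:
  Start with x ≡ 3 (mod 4).
  Combine with x ≡ 0 (mod 9): since gcd(4, 9) = 1, we get a unique residue mod 36.
    Write x = 3 + 4·t and substitute into x ≡ 0 (mod 9): 4·t ≡ 0 − 3 = -3 (mod 9).
    Reduce coefficients mod 9: 4·t ≡ 6 (mod 9).
    The inverse of 4 mod 9 is 7 (since 4·7 = 28 = 3·9 + 1), so t ≡ 7·6 = 42 ≡ 6 (mod 9).
    Then x = 3 + 4·6 = 27, valid modulo lcm(4, 9) = 36: x ≡ 27 (mod 36).
  Combine with x ≡ 6 (mod 13): since gcd(36, 13) = 1, we get a unique residue mod 468.
    Write x = 27 + 36·t and substitute into x ≡ 6 (mod 13): 36·t ≡ 6 − 27 = -21 (mod 13).
    Reduce coefficients mod 13: 10·t ≡ 5 (mod 13).
    The inverse of 10 mod 13 is 4 (since 10·4 = 40 = 3·13 + 1), so t ≡ 4·5 = 20 ≡ 7 (mod 13).
    Then x = 27 + 36·7 = 279, valid modulo lcm(36, 13) = 468: x ≡ 279 (mod 468).
Verify: 279 mod 4 = 3 ✓, 279 mod 9 = 0 ✓, 279 mod 13 = 6 ✓.

x ≡ 279 (mod 468).


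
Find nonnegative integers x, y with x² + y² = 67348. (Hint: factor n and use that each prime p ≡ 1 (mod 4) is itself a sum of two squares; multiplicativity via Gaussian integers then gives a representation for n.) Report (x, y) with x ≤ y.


Step 1: Factor n = 67348 = 2^2 · 113 · 149.
Step 2: Check the mod-4 condition on each prime factor: 2 = 2 (special); 113 ≡ 1 (mod 4), exponent 1; 149 ≡ 1 (mod 4), exponent 1.
All primes ≡ 3 (mod 4) appear to even exponent (or don't appear), so by the two-squares theorem n IS expressible as a sum of two squares.
Step 3: Build a representation. Group n = k² · m with k = 2 and m = 113 · 149 = 16837 (a product of primes ≡ 1 (mod 4)); a representation of m scales to one of n via (k·x)² + (k·y)² = k²(x² + y²). Each prime p ≡ 1 (mod 4) is itself a sum of two squares; find a² by testing p − a² for a perfect square:
  113: 113 − 1² = 112, 113 − 2² = 109, 113 − 3² = 104, 113 − 4² = 97, 113 − 5² = 88, 113 − 6² = 77, 113 − 7² = 64 = 8² ⇒ 113 = 7² + 8².
  149: 149 − 1² = 148, 149 − 2² = 145, 149 − 3² = 140, 149 − 4² = 133, 149 − 5² = 124, 149 − 6² = 113, 149 − 7² = 100 = 10² ⇒ 149 = 7² + 10².
  Combine using the Brahmagupta–Fibonacci identity (a² + b²)(c² + d²) = (ac − bd)² + (ad + bc)² = (ac + bd)² + (ad − bc)²:
  113 · 149 = 16837: from (7² + 8²)(7² + 10²), take (7·7 − 8·10, 7·10 + 8·7) = (49 − 80, 70 + 56) = (-31, 126); dropping signs (only squares matter) gives (31, 126); check 31² + 126² = 961 + 15876 = 16837 ✓.
  Scale by k = 2: (2·31, 2·126) = (62, 252).
Step 4: Order so x ≤ y and verify: 62² + 252² = 3844 + 63504 = 67348 = n. ✓

n = 67348 = 62² + 252² (one valid representation with x ≤ y).


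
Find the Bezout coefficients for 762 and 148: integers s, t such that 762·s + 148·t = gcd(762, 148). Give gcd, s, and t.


Euclidean algorithm on (762, 148) — divide until remainder is 0:
  762 = 5 · 148 + 22
  148 = 6 · 22 + 16
  22 = 1 · 16 + 6
  16 = 2 · 6 + 4
  6 = 1 · 4 + 2
  4 = 2 · 2 + 0
gcd(762, 148) = 2.
Track Bezout coefficients alongside the remainders: start with r₀ = 762 = a·1 + b·0 (s = 1, t = 0) and r₁ = 148 = a·0 + b·1 (s = 0, t = 1); each new remainder r_{k+1} = r_{k-1} − q_k·r_k inherits s_{k+1} = s_{k-1} − q_k·s_k, t_{k+1} = t_{k-1} − q_k·t_k, so r_k = a·s_k + b·t_k at every step:
  q = 5: r = 22, s = 1 − 5·0 = 1, t = 0 − 5·1 = -5  (check: 762·1 + 148·(-5) = 22)
  q = 6: r = 16, s = 0 − 6·1 = -6, t = 1 − 6·(-5) = 31  (check: 762·(-6) + 148·31 = 16)
  q = 1: r = 6, s = 1 − 1·(-6) = 7, t = -5 − 1·31 = -36  (check: 762·7 + 148·(-36) = 6)
  q = 2: r = 4, s = -6 − 2·7 = -20, t = 31 − 2·(-36) = 103  (check: 762·(-20) + 148·103 = 4)
  q = 1: r = 2, s = 7 − 1·(-20) = 27, t = -36 − 1·103 = -139  (check: 762·27 + 148·(-139) = 2)
The row with r = 2 (the gcd) gives the Bezout coefficients s = 27, t = -139.
Result: 762 · (27) + 148 · (-139) = 2.

gcd(762, 148) = 2; s = 27, t = -139 (check: 762·27 + 148·(-139) = 2).


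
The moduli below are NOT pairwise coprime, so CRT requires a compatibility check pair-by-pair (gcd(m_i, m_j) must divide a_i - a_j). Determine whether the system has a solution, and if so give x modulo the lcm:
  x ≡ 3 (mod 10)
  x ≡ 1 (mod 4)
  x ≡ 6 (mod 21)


Moduli 10, 4, 21 are not pairwise coprime, so CRT works modulo lcm(m_i) when all pairwise compatibility conditions hold.
Pairwise compatibility: gcd(m_i, m_j) must divide a_i - a_j for every pair.
Merge one congruence at a time:
  Start: x ≡ 3 (mod 10).
  Combine with x ≡ 1 (mod 4): gcd(10, 4) = 2; 1 - 3 = -2, which IS divisible by 2, so compatible.
    Write x = 3 + 10·t and substitute into x ≡ 1 (mod 4): 10·t ≡ 1 − 3 = -2 (mod 4).
    Divide the congruence (and modulus) by g = 2: 5·t ≡ -1 (mod 2).
    Reduce coefficients mod 2: 1·t ≡ 1 (mod 2).
    So t ≡ 1 (mod 2).
    Then x = 3 + 10·1 = 13, valid modulo lcm(10, 4) = 20: x ≡ 13 (mod 20).
  Combine with x ≡ 6 (mod 21): gcd(20, 21) = 1; 6 - 13 = -7, which IS divisible by 1, so compatible.
    Write x = 13 + 20·t and substitute into x ≡ 6 (mod 21): 20·t ≡ 6 − 13 = -7 (mod 21).
    Reduce coefficients mod 21: 20·t ≡ 14 (mod 21).
    The inverse of 20 mod 21 is 20 (since 20·20 = 400 = 19·21 + 1), so t ≡ 20·14 = 280 ≡ 7 (mod 21).
    Then x = 13 + 20·7 = 153, valid modulo lcm(20, 21) = 420: x ≡ 153 (mod 420).
Verify: 153 mod 10 = 3, 153 mod 4 = 1, 153 mod 21 = 6.

x ≡ 153 (mod 420).


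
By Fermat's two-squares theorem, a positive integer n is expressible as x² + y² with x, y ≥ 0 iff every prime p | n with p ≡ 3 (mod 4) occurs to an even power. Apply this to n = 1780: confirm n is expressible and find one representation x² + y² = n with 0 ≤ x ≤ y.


Step 1: Factor n = 1780 = 2^2 · 5 · 89.
Step 2: Check the mod-4 condition on each prime factor: 2 = 2 (special); 5 ≡ 1 (mod 4), exponent 1; 89 ≡ 1 (mod 4), exponent 1.
All primes ≡ 3 (mod 4) appear to even exponent (or don't appear), so by the two-squares theorem n IS expressible as a sum of two squares.
Step 3: Build a representation. Group n = k² · m with k = 2 and m = 5 · 89 = 445 (a product of primes ≡ 1 (mod 4)); a representation of m scales to one of n via (k·x)² + (k·y)² = k²(x² + y²). Each prime p ≡ 1 (mod 4) is itself a sum of two squares; find a² by testing p − a² for a perfect square:
  5: 5 − 1² = 4 = 2² ⇒ 5 = 1² + 2².
  89: 89 − 1² = 88, 89 − 2² = 85, 89 − 3² = 80, 89 − 4² = 73, 89 − 5² = 64 = 8² ⇒ 89 = 5² + 8².
  Combine using the Brahmagupta–Fibonacci identity (a² + b²)(c² + d²) = (ac − bd)² + (ad + bc)² = (ac + bd)² + (ad − bc)²:
  5 · 89 = 445: from (1² + 2²)(5² + 8²), take (1·5 − 2·8, 1·8 + 2·5) = (5 − 16, 8 + 10) = (-11, 18); dropping signs (only squares matter) gives (11, 18); check 11² + 18² = 121 + 324 = 445 ✓.
  Scale by k = 2: (2·11, 2·18) = (22, 36).
Step 4: Order so x ≤ y and verify: 22² + 36² = 484 + 1296 = 1780 = n. ✓

n = 1780 = 22² + 36² (one valid representation with x ≤ y).


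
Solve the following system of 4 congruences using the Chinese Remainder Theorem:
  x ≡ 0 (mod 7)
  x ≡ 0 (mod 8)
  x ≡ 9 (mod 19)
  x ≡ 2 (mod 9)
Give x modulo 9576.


Product of moduli M = 7 · 8 · 19 · 9 = 9576.
Merge one congruence at a time:
  Start: x ≡ 0 (mod 7).
  Combine with x ≡ 0 (mod 8); new modulus lcm = 56.
    Write x = 0 + 7·t and substitute into x ≡ 0 (mod 8): 7·t ≡ 0 − 0 = 0 (mod 8).
    The inverse of 7 mod 8 is 7 (since 7·7 = 49 = 6·8 + 1), so t ≡ 7·0 = 0 ≡ 0 (mod 8).
    Then x = 0 + 7·0 = 0, valid modulo lcm(7, 8) = 56: x ≡ 0 (mod 56).
  Combine with x ≡ 9 (mod 19); new modulus lcm = 1064.
    Write x = 0 + 56·t and substitute into x ≡ 9 (mod 19): 56·t ≡ 9 − 0 = 9 (mod 19).
    Reduce coefficients mod 19: 18·t ≡ 9 (mod 19).
    The inverse of 18 mod 19 is 18 (since 18·18 = 324 = 17·19 + 1), so t ≡ 18·9 = 162 ≡ 10 (mod 19).
    Then x = 0 + 56·10 = 560, valid modulo lcm(56, 19) = 1064: x ≡ 560 (mod 1064).
  Combine with x ≡ 2 (mod 9); new modulus lcm = 9576.
    Write x = 560 + 1064·t and substitute into x ≡ 2 (mod 9): 1064·t ≡ 2 − 560 = -558 (mod 9).
    Reduce coefficients mod 9: 2·t ≡ 0 (mod 9).
    The inverse of 2 mod 9 is 5 (since 2·5 = 10 = 1·9 + 1), so t ≡ 5·0 = 0 ≡ 0 (mod 9).
    Then x = 560 + 1064·0 = 560, valid modulo lcm(1064, 9) = 9576: x ≡ 560 (mod 9576).
Verify against each original: 560 mod 7 = 0, 560 mod 8 = 0, 560 mod 19 = 9, 560 mod 9 = 2.

x ≡ 560 (mod 9576).


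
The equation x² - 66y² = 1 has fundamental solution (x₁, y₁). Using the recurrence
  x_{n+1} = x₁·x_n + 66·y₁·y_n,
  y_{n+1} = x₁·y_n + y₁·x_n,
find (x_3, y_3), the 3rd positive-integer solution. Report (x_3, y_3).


Step 1: Find the fundamental solution (x₁, y₁) of x² - 66y² = 1.
  Expand √66 as a continued fraction. a₀ = ⌊√66⌋ = 8; iterate m_{k+1} = d_k·a_k − m_k, d_{k+1} = (66 − m_{k+1}²)/d_k, a_{k+1} = ⌊(a₀ + m_{k+1})/d_{k+1}⌋ (starting m₀ = 0, d₀ = 1), with convergents p_k = a_k·p_{k-1} + p_{k-2}, q_k = a_k·q_{k-1} + q_{k-2} (p₋₁ = 1, q₋₁ = 0):
  k = 0: a₀ = 8; p₀/q₀ = 8/1; p₀² − 66·q₀² = 64 − 66 = -2.
  k = 1: m = 8, d = 2, a = ⌊(8 + 8)/2⌋ = 8; p/q = (8·8 + 1)/(8·1 + 0) = 65/8; p² − 66·q² = 4225 − 4224 = 1.
  The first convergent with p² − 66·q² = 1 gives the fundamental solution (x₁, y₁) = (65, 8).
Step 2: Apply the recurrence (x_{n+1}, y_{n+1}) = (x₁x_n + 66y₁y_n, x₁y_n + y₁x_n) repeatedly.
  From (x_1, y_1) = (65, 8): x_2 = 65·65 + 66·8·8 = 8449; y_2 = 65·8 + 8·65 = 1040.
  From (x_2, y_2) = (8449, 1040): x_3 = 65·8449 + 66·8·1040 = 1098305; y_3 = 65·1040 + 8·8449 = 135192.
Step 3: Verify x_3² - 66·y_3² = 1206273873025 - 1206273873024 = 1 (should be 1). ✓

(x_1, y_1) = (65, 8); (x_3, y_3) = (1098305, 135192).


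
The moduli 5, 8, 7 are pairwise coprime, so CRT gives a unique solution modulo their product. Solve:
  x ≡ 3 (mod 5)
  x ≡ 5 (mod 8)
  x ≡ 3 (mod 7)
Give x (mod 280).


Moduli 5, 8, 7 are pairwise coprime; by CRT there is a unique solution modulo M = 5 · 8 · 7 = 280.
Solve pairwise, accumulating the modulus:
  Start with x ≡ 3 (mod 5).
  Combine with x ≡ 5 (mod 8): since gcd(5, 8) = 1, we get a unique residue mod 40.
    Write x = 3 + 5·t and substitute into x ≡ 5 (mod 8): 5·t ≡ 5 − 3 = 2 (mod 8).
    The inverse of 5 mod 8 is 5 (since 5·5 = 25 = 3·8 + 1), so t ≡ 5·2 = 10 ≡ 2 (mod 8).
    Then x = 3 + 5·2 = 13, valid modulo lcm(5, 8) = 40: x ≡ 13 (mod 40).
  Combine with x ≡ 3 (mod 7): since gcd(40, 7) = 1, we get a unique residue mod 280.
    Write x = 13 + 40·t and substitute into x ≡ 3 (mod 7): 40·t ≡ 3 − 13 = -10 (mod 7).
    Reduce coefficients mod 7: 5·t ≡ 4 (mod 7).
    The inverse of 5 mod 7 is 3 (since 5·3 = 15 = 2·7 + 1), so t ≡ 3·4 = 12 ≡ 5 (mod 7).
    Then x = 13 + 40·5 = 213, valid modulo lcm(40, 7) = 280: x ≡ 213 (mod 280).
Verify: 213 mod 5 = 3 ✓, 213 mod 8 = 5 ✓, 213 mod 7 = 3 ✓.

x ≡ 213 (mod 280).


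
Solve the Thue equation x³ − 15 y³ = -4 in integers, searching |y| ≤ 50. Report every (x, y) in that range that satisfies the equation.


The equation is x³ - 15y³ = -4. For fixed y, x³ = 15·y³ − 4, so a solution requires the RHS to be a perfect cube.
Strategy: iterate y from -50 to 50, compute RHS = 15·y³ − 4, and check whether it is a (positive or negative) perfect cube.
Check small values of y:
  y = 0: RHS = -4 is not a perfect cube.
  y = 1: RHS = 11 is not a perfect cube.
  y = -1: RHS = -19 is not a perfect cube.
  y = 2: RHS = 116 is not a perfect cube.
  y = -2: RHS = -124 is not a perfect cube.
  y = 3: RHS = 401 is not a perfect cube.
  y = -3: RHS = -409 is not a perfect cube.
Continuing the search up to |y| = 50 finds no solutions either.
No (x, y) in the scanned range satisfies the equation.

No integer solutions with |y| ≤ 50.


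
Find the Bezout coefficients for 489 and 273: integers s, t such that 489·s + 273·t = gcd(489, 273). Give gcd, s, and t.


Euclidean algorithm on (489, 273) — divide until remainder is 0:
  489 = 1 · 273 + 216
  273 = 1 · 216 + 57
  216 = 3 · 57 + 45
  57 = 1 · 45 + 12
  45 = 3 · 12 + 9
  12 = 1 · 9 + 3
  9 = 3 · 3 + 0
gcd(489, 273) = 3.
Track Bezout coefficients alongside the remainders: start with r₀ = 489 = a·1 + b·0 (s = 1, t = 0) and r₁ = 273 = a·0 + b·1 (s = 0, t = 1); each new remainder r_{k+1} = r_{k-1} − q_k·r_k inherits s_{k+1} = s_{k-1} − q_k·s_k, t_{k+1} = t_{k-1} − q_k·t_k, so r_k = a·s_k + b·t_k at every step:
  q = 1: r = 216, s = 1 − 1·0 = 1, t = 0 − 1·1 = -1  (check: 489·1 + 273·(-1) = 216)
  q = 1: r = 57, s = 0 − 1·1 = -1, t = 1 − 1·(-1) = 2  (check: 489·(-1) + 273·2 = 57)
  q = 3: r = 45, s = 1 − 3·(-1) = 4, t = -1 − 3·2 = -7  (check: 489·4 + 273·(-7) = 45)
  q = 1: r = 12, s = -1 − 1·4 = -5, t = 2 − 1·(-7) = 9  (check: 489·(-5) + 273·9 = 12)
  q = 3: r = 9, s = 4 − 3·(-5) = 19, t = -7 − 3·9 = -34  (check: 489·19 + 273·(-34) = 9)
  q = 1: r = 3, s = -5 − 1·19 = -24, t = 9 − 1·(-34) = 43  (check: 489·(-24) + 273·43 = 3)
The row with r = 3 (the gcd) gives the Bezout coefficients s = -24, t = 43.
Result: 489 · (-24) + 273 · (43) = 3.

gcd(489, 273) = 3; s = -24, t = 43 (check: 489·(-24) + 273·43 = 3).


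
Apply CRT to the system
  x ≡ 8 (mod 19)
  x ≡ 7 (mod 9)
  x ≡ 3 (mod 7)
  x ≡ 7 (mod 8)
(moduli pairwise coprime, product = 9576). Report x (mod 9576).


Product of moduli M = 19 · 9 · 7 · 8 = 9576.
Merge one congruence at a time:
  Start: x ≡ 8 (mod 19).
  Combine with x ≡ 7 (mod 9); new modulus lcm = 171.
    Write x = 8 + 19·t and substitute into x ≡ 7 (mod 9): 19·t ≡ 7 − 8 = -1 (mod 9).
    Reduce coefficients mod 9: 1·t ≡ 8 (mod 9).
    So t ≡ 8 (mod 9).
    Then x = 8 + 19·8 = 160, valid modulo lcm(19, 9) = 171: x ≡ 160 (mod 171).
  Combine with x ≡ 3 (mod 7); new modulus lcm = 1197.
    Write x = 160 + 171·t and substitute into x ≡ 3 (mod 7): 171·t ≡ 3 − 160 = -157 (mod 7).
    Reduce coefficients mod 7: 3·t ≡ 4 (mod 7).
    The inverse of 3 mod 7 is 5 (since 3·5 = 15 = 2·7 + 1), so t ≡ 5·4 = 20 ≡ 6 (mod 7).
    Then x = 160 + 171·6 = 1186, valid modulo lcm(171, 7) = 1197: x ≡ 1186 (mod 1197).
  Combine with x ≡ 7 (mod 8); new modulus lcm = 9576.
    Write x = 1186 + 1197·t and substitute into x ≡ 7 (mod 8): 1197·t ≡ 7 − 1186 = -1179 (mod 8).
    Reduce coefficients mod 8: 5·t ≡ 5 (mod 8).
    The inverse of 5 mod 8 is 5 (since 5·5 = 25 = 3·8 + 1), so t ≡ 5·5 = 25 ≡ 1 (mod 8).
    Then x = 1186 + 1197·1 = 2383, valid modulo lcm(1197, 8) = 9576: x ≡ 2383 (mod 9576).
Verify against each original: 2383 mod 19 = 8, 2383 mod 9 = 7, 2383 mod 7 = 3, 2383 mod 8 = 7.

x ≡ 2383 (mod 9576).


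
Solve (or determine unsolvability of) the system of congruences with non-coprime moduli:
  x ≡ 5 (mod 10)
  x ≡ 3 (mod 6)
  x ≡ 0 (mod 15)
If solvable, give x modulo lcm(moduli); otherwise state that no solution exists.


Moduli 10, 6, 15 are not pairwise coprime, so CRT works modulo lcm(m_i) when all pairwise compatibility conditions hold.
Pairwise compatibility: gcd(m_i, m_j) must divide a_i - a_j for every pair.
Merge one congruence at a time:
  Start: x ≡ 5 (mod 10).
  Combine with x ≡ 3 (mod 6): gcd(10, 6) = 2; 3 - 5 = -2, which IS divisible by 2, so compatible.
    Write x = 5 + 10·t and substitute into x ≡ 3 (mod 6): 10·t ≡ 3 − 5 = -2 (mod 6).
    Divide the congruence (and modulus) by g = 2: 5·t ≡ -1 (mod 3).
    Reduce coefficients mod 3: 2·t ≡ 2 (mod 3).
    The inverse of 2 mod 3 is 2 (since 2·2 = 4 = 1·3 + 1), so t ≡ 2·2 = 4 ≡ 1 (mod 3).
    Then x = 5 + 10·1 = 15, valid modulo lcm(10, 6) = 30: x ≡ 15 (mod 30).
  Combine with x ≡ 0 (mod 15): gcd(30, 15) = 15; 0 - 15 = -15, which IS divisible by 15, so compatible.
    Write x = 15 + 30·t and substitute into x ≡ 0 (mod 15): 30·t ≡ 0 − 15 = -15 (mod 15).
    Divide the congruence (and modulus) by g = 15: 2·t ≡ -1 (mod 1).
    Modulo 1 every t works; take t = 0.
    Then x = 15 + 30·0 = 15, valid modulo lcm(30, 15) = 30: x ≡ 15 (mod 30).
Verify: 15 mod 10 = 5, 15 mod 6 = 3, 15 mod 15 = 0.

x ≡ 15 (mod 30).


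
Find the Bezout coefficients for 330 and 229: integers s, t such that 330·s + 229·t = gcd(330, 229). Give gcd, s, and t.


Euclidean algorithm on (330, 229) — divide until remainder is 0:
  330 = 1 · 229 + 101
  229 = 2 · 101 + 27
  101 = 3 · 27 + 20
  27 = 1 · 20 + 7
  20 = 2 · 7 + 6
  7 = 1 · 6 + 1
  6 = 6 · 1 + 0
gcd(330, 229) = 1.
Track Bezout coefficients alongside the remainders: start with r₀ = 330 = a·1 + b·0 (s = 1, t = 0) and r₁ = 229 = a·0 + b·1 (s = 0, t = 1); each new remainder r_{k+1} = r_{k-1} − q_k·r_k inherits s_{k+1} = s_{k-1} − q_k·s_k, t_{k+1} = t_{k-1} − q_k·t_k, so r_k = a·s_k + b·t_k at every step:
  q = 1: r = 101, s = 1 − 1·0 = 1, t = 0 − 1·1 = -1  (check: 330·1 + 229·(-1) = 101)
  q = 2: r = 27, s = 0 − 2·1 = -2, t = 1 − 2·(-1) = 3  (check: 330·(-2) + 229·3 = 27)
  q = 3: r = 20, s = 1 − 3·(-2) = 7, t = -1 − 3·3 = -10  (check: 330·7 + 229·(-10) = 20)
  q = 1: r = 7, s = -2 − 1·7 = -9, t = 3 − 1·(-10) = 13  (check: 330·(-9) + 229·13 = 7)
  q = 2: r = 6, s = 7 − 2·(-9) = 25, t = -10 − 2·13 = -36  (check: 330·25 + 229·(-36) = 6)
  q = 1: r = 1, s = -9 − 1·25 = -34, t = 13 − 1·(-36) = 49  (check: 330·(-34) + 229·49 = 1)
The row with r = 1 (the gcd) gives the Bezout coefficients s = -34, t = 49.
Result: 330 · (-34) + 229 · (49) = 1.

gcd(330, 229) = 1; s = -34, t = 49 (check: 330·(-34) + 229·49 = 1).


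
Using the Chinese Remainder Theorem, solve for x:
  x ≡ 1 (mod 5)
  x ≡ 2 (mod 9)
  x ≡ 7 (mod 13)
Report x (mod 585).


Moduli 5, 9, 13 are pairwise coprime; by CRT there is a unique solution modulo M = 5 · 9 · 13 = 585.
Solve pairwise, accumulating the modulus:
  Start with x ≡ 1 (mod 5).
  Combine with x ≡ 2 (mod 9): since gcd(5, 9) = 1, we get a unique residue mod 45.
    Write x = 1 + 5·t and substitute into x ≡ 2 (mod 9): 5·t ≡ 2 − 1 = 1 (mod 9).
    The inverse of 5 mod 9 is 2 (since 5·2 = 10 = 1·9 + 1), so t ≡ 2·1 = 2 ≡ 2 (mod 9).
    Then x = 1 + 5·2 = 11, valid modulo lcm(5, 9) = 45: x ≡ 11 (mod 45).
  Combine with x ≡ 7 (mod 13): since gcd(45, 13) = 1, we get a unique residue mod 585.
    Write x = 11 + 45·t and substitute into x ≡ 7 (mod 13): 45·t ≡ 7 − 11 = -4 (mod 13).
    Reduce coefficients mod 13: 6·t ≡ 9 (mod 13).
    The inverse of 6 mod 13 is 11 (since 6·11 = 66 = 5·13 + 1), so t ≡ 11·9 = 99 ≡ 8 (mod 13).
    Then x = 11 + 45·8 = 371, valid modulo lcm(45, 13) = 585: x ≡ 371 (mod 585).
Verify: 371 mod 5 = 1 ✓, 371 mod 9 = 2 ✓, 371 mod 13 = 7 ✓.

x ≡ 371 (mod 585).


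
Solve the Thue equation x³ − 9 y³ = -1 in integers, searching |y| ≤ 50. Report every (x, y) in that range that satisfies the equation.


The equation is x³ - 9y³ = -1. For fixed y, x³ = 9·y³ − 1, so a solution requires the RHS to be a perfect cube.
Strategy: iterate y from -50 to 50, compute RHS = 9·y³ − 1, and check whether it is a (positive or negative) perfect cube.
Check small values of y:
  y = 0: RHS = -1 = (-1)³ ⇒ x = -1 works.
  y = 1: RHS = 8 = (2)³ ⇒ x = 2 works.
  y = -1: RHS = -10 is not a perfect cube.
  y = 2: RHS = 71 is not a perfect cube.
  y = -2: RHS = -73 is not a perfect cube.
  y = 3: RHS = 242 is not a perfect cube.
  y = -3: RHS = -244 is not a perfect cube.
Continuing the search up to |y| = 50 finds no further solutions beyond those listed.
Collected solutions: (-1, 0), (2, 1).

Solutions (with |y| ≤ 50): (-1, 0), (2, 1).


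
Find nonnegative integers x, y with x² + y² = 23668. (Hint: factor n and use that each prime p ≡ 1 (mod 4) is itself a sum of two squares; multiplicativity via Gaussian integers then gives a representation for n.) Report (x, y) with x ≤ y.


Step 1: Factor n = 23668 = 2^2 · 61 · 97.
Step 2: Check the mod-4 condition on each prime factor: 2 = 2 (special); 61 ≡ 1 (mod 4), exponent 1; 97 ≡ 1 (mod 4), exponent 1.
All primes ≡ 3 (mod 4) appear to even exponent (or don't appear), so by the two-squares theorem n IS expressible as a sum of two squares.
Step 3: Build a representation. Group n = k² · m with k = 2 and m = 61 · 97 = 5917 (a product of primes ≡ 1 (mod 4)); a representation of m scales to one of n via (k·x)² + (k·y)² = k²(x² + y²). Each prime p ≡ 1 (mod 4) is itself a sum of two squares; find a² by testing p − a² for a perfect square:
  61: 61 − 1² = 60, 61 − 2² = 57, 61 − 3² = 52, 61 − 4² = 45, 61 − 5² = 36 = 6² ⇒ 61 = 5² + 6².
  97: 97 − 1² = 96, 97 − 2² = 93, 97 − 3² = 88, 97 − 4² = 81 = 9² ⇒ 97 = 4² + 9².
  Combine using the Brahmagupta–Fibonacci identity (a² + b²)(c² + d²) = (ac − bd)² + (ad + bc)² = (ac + bd)² + (ad − bc)²:
  61 · 97 = 5917: from (5² + 6²)(4² + 9²), take (5·4 − 6·9, 5·9 + 6·4) = (20 − 54, 45 + 24) = (-34, 69); dropping signs (only squares matter) gives (34, 69); check 34² + 69² = 1156 + 4761 = 5917 ✓.
  Scale by k = 2: (2·34, 2·69) = (68, 138).
Step 4: Order so x ≤ y and verify: 68² + 138² = 4624 + 19044 = 23668 = n. ✓

n = 23668 = 68² + 138² (one valid representation with x ≤ y).


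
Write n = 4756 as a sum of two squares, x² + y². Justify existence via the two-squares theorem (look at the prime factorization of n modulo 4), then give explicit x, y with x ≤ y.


Step 1: Factor n = 4756 = 2^2 · 29 · 41.
Step 2: Check the mod-4 condition on each prime factor: 2 = 2 (special); 29 ≡ 1 (mod 4), exponent 1; 41 ≡ 1 (mod 4), exponent 1.
All primes ≡ 3 (mod 4) appear to even exponent (or don't appear), so by the two-squares theorem n IS expressible as a sum of two squares.
Step 3: Build a representation. Group n = k² · m with k = 2 and m = 29 · 41 = 1189 (a product of primes ≡ 1 (mod 4)); a representation of m scales to one of n via (k·x)² + (k·y)² = k²(x² + y²). Each prime p ≡ 1 (mod 4) is itself a sum of two squares; find a² by testing p − a² for a perfect square:
  29: 29 − 1² = 28, 29 − 2² = 25 = 5² ⇒ 29 = 2² + 5².
  41: 41 − 1² = 40, 41 − 2² = 37, 41 − 3² = 32, 41 − 4² = 25 = 5² ⇒ 41 = 4² + 5².
  Combine using the Brahmagupta–Fibonacci identity (a² + b²)(c² + d²) = (ac − bd)² + (ad + bc)² = (ac + bd)² + (ad − bc)²:
  29 · 41 = 1189: from (2² + 5²)(4² + 5²), take (2·4 − 5·5, 2·5 + 5·4) = (8 − 25, 10 + 20) = (-17, 30); dropping signs (only squares matter) gives (17, 30); check 17² + 30² = 289 + 900 = 1189 ✓.
  Scale by k = 2: (2·17, 2·30) = (34, 60).
Step 4: Order so x ≤ y and verify: 34² + 60² = 1156 + 3600 = 4756 = n. ✓

n = 4756 = 34² + 60² (one valid representation with x ≤ y).


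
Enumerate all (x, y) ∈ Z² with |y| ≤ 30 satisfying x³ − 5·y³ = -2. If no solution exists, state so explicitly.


The equation is x³ - 5y³ = -2. For fixed y, x³ = 5·y³ − 2, so a solution requires the RHS to be a perfect cube.
Strategy: iterate y from -30 to 30, compute RHS = 5·y³ − 2, and check whether it is a (positive or negative) perfect cube.
Check small values of y:
  y = 0: RHS = -2 is not a perfect cube.
  y = 1: RHS = 3 is not a perfect cube.
  y = -1: RHS = -7 is not a perfect cube.
  y = 2: RHS = 38 is not a perfect cube.
  y = -2: RHS = -42 is not a perfect cube.
  y = 3: RHS = 133 is not a perfect cube.
  y = -3: RHS = -137 is not a perfect cube.
Continuing the search up to |y| = 30 finds no solutions either.
No (x, y) in the scanned range satisfies the equation.

No integer solutions with |y| ≤ 30.


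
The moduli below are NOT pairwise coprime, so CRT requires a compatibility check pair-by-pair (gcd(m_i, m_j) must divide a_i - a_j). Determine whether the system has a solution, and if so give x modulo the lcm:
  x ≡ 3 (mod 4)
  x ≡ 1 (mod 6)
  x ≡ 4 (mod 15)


Moduli 4, 6, 15 are not pairwise coprime, so CRT works modulo lcm(m_i) when all pairwise compatibility conditions hold.
Pairwise compatibility: gcd(m_i, m_j) must divide a_i - a_j for every pair.
Merge one congruence at a time:
  Start: x ≡ 3 (mod 4).
  Combine with x ≡ 1 (mod 6): gcd(4, 6) = 2; 1 - 3 = -2, which IS divisible by 2, so compatible.
    Write x = 3 + 4·t and substitute into x ≡ 1 (mod 6): 4·t ≡ 1 − 3 = -2 (mod 6).
    Divide the congruence (and modulus) by g = 2: 2·t ≡ -1 (mod 3).
    Reduce coefficients mod 3: 2·t ≡ 2 (mod 3).
    The inverse of 2 mod 3 is 2 (since 2·2 = 4 = 1·3 + 1), so t ≡ 2·2 = 4 ≡ 1 (mod 3).
    Then x = 3 + 4·1 = 7, valid modulo lcm(4, 6) = 12: x ≡ 7 (mod 12).
  Combine with x ≡ 4 (mod 15): gcd(12, 15) = 3; 4 - 7 = -3, which IS divisible by 3, so compatible.
    Write x = 7 + 12·t and substitute into x ≡ 4 (mod 15): 12·t ≡ 4 − 7 = -3 (mod 15).
    Divide the congruence (and modulus) by g = 3: 4·t ≡ -1 (mod 5).
    Reduce coefficients mod 5: 4·t ≡ 4 (mod 5).
    The inverse of 4 mod 5 is 4 (since 4·4 = 16 = 3·5 + 1), so t ≡ 4·4 = 16 ≡ 1 (mod 5).
    Then x = 7 + 12·1 = 19, valid modulo lcm(12, 15) = 60: x ≡ 19 (mod 60).
Verify: 19 mod 4 = 3, 19 mod 6 = 1, 19 mod 15 = 4.

x ≡ 19 (mod 60).


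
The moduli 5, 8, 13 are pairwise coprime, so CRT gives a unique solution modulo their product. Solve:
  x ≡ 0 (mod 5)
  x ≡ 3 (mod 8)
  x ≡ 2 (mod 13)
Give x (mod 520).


Moduli 5, 8, 13 are pairwise coprime; by CRT there is a unique solution modulo M = 5 · 8 · 13 = 520.
Solve pairwise, accumulating the modulus:
  Start with x ≡ 0 (mod 5).
  Combine with x ≡ 3 (mod 8): since gcd(5, 8) = 1, we get a unique residue mod 40.
    Write x = 0 + 5·t and substitute into x ≡ 3 (mod 8): 5·t ≡ 3 − 0 = 3 (mod 8).
    The inverse of 5 mod 8 is 5 (since 5·5 = 25 = 3·8 + 1), so t ≡ 5·3 = 15 ≡ 7 (mod 8).
    Then x = 0 + 5·7 = 35, valid modulo lcm(5, 8) = 40: x ≡ 35 (mod 40).
  Combine with x ≡ 2 (mod 13): since gcd(40, 13) = 1, we get a unique residue mod 520.
    Write x = 35 + 40·t and substitute into x ≡ 2 (mod 13): 40·t ≡ 2 − 35 = -33 (mod 13).
    Reduce coefficients mod 13: 1·t ≡ 6 (mod 13).
    So t ≡ 6 (mod 13).
    Then x = 35 + 40·6 = 275, valid modulo lcm(40, 13) = 520: x ≡ 275 (mod 520).
Verify: 275 mod 5 = 0 ✓, 275 mod 8 = 3 ✓, 275 mod 13 = 2 ✓.

x ≡ 275 (mod 520).


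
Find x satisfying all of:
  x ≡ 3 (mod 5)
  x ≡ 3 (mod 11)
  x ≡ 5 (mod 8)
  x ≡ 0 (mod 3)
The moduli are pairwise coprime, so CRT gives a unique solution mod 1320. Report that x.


Product of moduli M = 5 · 11 · 8 · 3 = 1320.
Merge one congruence at a time:
  Start: x ≡ 3 (mod 5).
  Combine with x ≡ 3 (mod 11); new modulus lcm = 55.
    Write x = 3 + 5·t and substitute into x ≡ 3 (mod 11): 5·t ≡ 3 − 3 = 0 (mod 11).
    The inverse of 5 mod 11 is 9 (since 5·9 = 45 = 4·11 + 1), so t ≡ 9·0 = 0 ≡ 0 (mod 11).
    Then x = 3 + 5·0 = 3, valid modulo lcm(5, 11) = 55: x ≡ 3 (mod 55).
  Combine with x ≡ 5 (mod 8); new modulus lcm = 440.
    Write x = 3 + 55·t and substitute into x ≡ 5 (mod 8): 55·t ≡ 5 − 3 = 2 (mod 8).
    Reduce coefficients mod 8: 7·t ≡ 2 (mod 8).
    The inverse of 7 mod 8 is 7 (since 7·7 = 49 = 6·8 + 1), so t ≡ 7·2 = 14 ≡ 6 (mod 8).
    Then x = 3 + 55·6 = 333, valid modulo lcm(55, 8) = 440: x ≡ 333 (mod 440).
  Combine with x ≡ 0 (mod 3); new modulus lcm = 1320.
    Write x = 333 + 440·t and substitute into x ≡ 0 (mod 3): 440·t ≡ 0 − 333 = -333 (mod 3).
    Reduce coefficients mod 3: 2·t ≡ 0 (mod 3).
    The inverse of 2 mod 3 is 2 (since 2·2 = 4 = 1·3 + 1), so t ≡ 2·0 = 0 ≡ 0 (mod 3).
    Then x = 333 + 440·0 = 333, valid modulo lcm(440, 3) = 1320: x ≡ 333 (mod 1320).
Verify against each original: 333 mod 5 = 3, 333 mod 11 = 3, 333 mod 8 = 5, 333 mod 3 = 0.

x ≡ 333 (mod 1320).


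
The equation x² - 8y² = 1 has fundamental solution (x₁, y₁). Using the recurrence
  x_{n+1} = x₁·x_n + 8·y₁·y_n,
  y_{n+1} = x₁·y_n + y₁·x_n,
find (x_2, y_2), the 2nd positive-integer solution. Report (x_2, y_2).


Step 1: Find the fundamental solution (x₁, y₁) of x² - 8y² = 1.
  Expand √8 as a continued fraction. a₀ = ⌊√8⌋ = 2; iterate m_{k+1} = d_k·a_k − m_k, d_{k+1} = (8 − m_{k+1}²)/d_k, a_{k+1} = ⌊(a₀ + m_{k+1})/d_{k+1}⌋ (starting m₀ = 0, d₀ = 1), with convergents p_k = a_k·p_{k-1} + p_{k-2}, q_k = a_k·q_{k-1} + q_{k-2} (p₋₁ = 1, q₋₁ = 0):
  k = 0: a₀ = 2; p₀/q₀ = 2/1; p₀² − 8·q₀² = 4 − 8 = -4.
  k = 1: m = 2, d = 4, a = ⌊(2 + 2)/4⌋ = 1; p/q = (1·2 + 1)/(1·1 + 0) = 3/1; p² − 8·q² = 9 − 8 = 1.
  The first convergent with p² − 8·q² = 1 gives the fundamental solution (x₁, y₁) = (3, 1).
Step 2: Apply the recurrence (x_{n+1}, y_{n+1}) = (x₁x_n + 8y₁y_n, x₁y_n + y₁x_n) repeatedly.
  From (x_1, y_1) = (3, 1): x_2 = 3·3 + 8·1·1 = 17; y_2 = 3·1 + 1·3 = 6.
Step 3: Verify x_2² - 8·y_2² = 289 - 288 = 1 (should be 1). ✓

(x_1, y_1) = (3, 1); (x_2, y_2) = (17, 6).


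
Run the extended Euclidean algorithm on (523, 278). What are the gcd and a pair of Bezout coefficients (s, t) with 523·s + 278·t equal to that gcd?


Euclidean algorithm on (523, 278) — divide until remainder is 0:
  523 = 1 · 278 + 245
  278 = 1 · 245 + 33
  245 = 7 · 33 + 14
  33 = 2 · 14 + 5
  14 = 2 · 5 + 4
  5 = 1 · 4 + 1
  4 = 4 · 1 + 0
gcd(523, 278) = 1.
Track Bezout coefficients alongside the remainders: start with r₀ = 523 = a·1 + b·0 (s = 1, t = 0) and r₁ = 278 = a·0 + b·1 (s = 0, t = 1); each new remainder r_{k+1} = r_{k-1} − q_k·r_k inherits s_{k+1} = s_{k-1} − q_k·s_k, t_{k+1} = t_{k-1} − q_k·t_k, so r_k = a·s_k + b·t_k at every step:
  q = 1: r = 245, s = 1 − 1·0 = 1, t = 0 − 1·1 = -1  (check: 523·1 + 278·(-1) = 245)
  q = 1: r = 33, s = 0 − 1·1 = -1, t = 1 − 1·(-1) = 2  (check: 523·(-1) + 278·2 = 33)
  q = 7: r = 14, s = 1 − 7·(-1) = 8, t = -1 − 7·2 = -15  (check: 523·8 + 278·(-15) = 14)
  q = 2: r = 5, s = -1 − 2·8 = -17, t = 2 − 2·(-15) = 32  (check: 523·(-17) + 278·32 = 5)
  q = 2: r = 4, s = 8 − 2·(-17) = 42, t = -15 − 2·32 = -79  (check: 523·42 + 278·(-79) = 4)
  q = 1: r = 1, s = -17 − 1·42 = -59, t = 32 − 1·(-79) = 111  (check: 523·(-59) + 278·111 = 1)
The row with r = 1 (the gcd) gives the Bezout coefficients s = -59, t = 111.
Result: 523 · (-59) + 278 · (111) = 1.

gcd(523, 278) = 1; s = -59, t = 111 (check: 523·(-59) + 278·111 = 1).
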